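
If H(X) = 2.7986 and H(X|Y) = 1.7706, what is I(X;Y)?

I(X;Y) = H(X) - H(X|Y)
I(X;Y) = 2.7986 - 1.7706 = 1.028 bits


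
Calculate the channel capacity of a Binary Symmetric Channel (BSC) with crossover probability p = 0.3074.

For BSC with error probability p:
C = 1 - H(p) where H(p) is binary entropy
H(0.3074) = -0.3074 × log₂(0.3074) - 0.6926 × log₂(0.6926)
H(p) = 0.8901
C = 1 - 0.8901 = 0.1099 bits/use


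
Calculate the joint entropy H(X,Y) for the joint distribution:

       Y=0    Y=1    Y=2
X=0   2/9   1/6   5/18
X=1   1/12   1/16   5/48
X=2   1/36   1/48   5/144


H(X,Y) = -Σ p(x,y) log₂ p(x,y)
  p(0,0)=2/9: -0.2222 × log₂(0.2222) = 0.4822
  p(0,1)=1/6: -0.1667 × log₂(0.1667) = 0.4308
  p(0,2)=5/18: -0.2778 × log₂(0.2778) = 0.5133
  p(1,0)=1/12: -0.0833 × log₂(0.0833) = 0.2987
  p(1,1)=1/16: -0.0625 × log₂(0.0625) = 0.2500
  p(1,2)=5/48: -0.1042 × log₂(0.1042) = 0.3399
  p(2,0)=1/36: -0.0278 × log₂(0.0278) = 0.1436
  p(2,1)=1/48: -0.0208 × log₂(0.0208) = 0.1164
  p(2,2)=5/144: -0.0347 × log₂(0.0347) = 0.1683
H(X,Y) = 2.7433 bits


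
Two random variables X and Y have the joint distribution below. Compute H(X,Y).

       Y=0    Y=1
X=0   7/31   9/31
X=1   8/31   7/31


H(X,Y) = -Σ p(x,y) log₂ p(x,y)
  p(0,0)=7/31: -0.2258 × log₂(0.2258) = 0.4848
  p(0,1)=9/31: -0.2903 × log₂(0.2903) = 0.5180
  p(1,0)=8/31: -0.2581 × log₂(0.2581) = 0.5043
  p(1,1)=7/31: -0.2258 × log₂(0.2258) = 0.4848
H(X,Y) = 1.9919 bits


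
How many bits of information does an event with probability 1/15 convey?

Information content I(x) = -log₂(p(x))
I = -log₂(1/15) = -log₂(0.0667)
I = 3.9069 bits


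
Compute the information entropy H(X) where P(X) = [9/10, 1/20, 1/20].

H(X) = -Σ p(x) log₂ p(x)
  -9/10 × log₂(9/10) = 0.1368
  -1/20 × log₂(1/20) = 0.2161
  -1/20 × log₂(1/20) = 0.2161
H(X) = 0.5690 bits


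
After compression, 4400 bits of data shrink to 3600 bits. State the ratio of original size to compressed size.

Compression ratio = Original / Compressed
= 4400 / 3600 = 1.22:1


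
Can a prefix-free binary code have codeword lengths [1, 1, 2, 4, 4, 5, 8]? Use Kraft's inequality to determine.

Kraft inequality: Σ 2^(-l_i) ≤ 1 for prefix-free code
Calculating: 2^(-1) + 2^(-1) + 2^(-2) + 2^(-4) + 2^(-4) + 2^(-5) + 2^(-8)
= 0.5 + 0.5 + 0.25 + 0.0625 + 0.0625 + 0.03125 + 0.00390625
= 1.4102
Since 1.4102 > 1, prefix-free code does not exist


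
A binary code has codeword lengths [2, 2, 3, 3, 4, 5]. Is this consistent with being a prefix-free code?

Kraft inequality: Σ 2^(-l_i) ≤ 1 for prefix-free code
Calculating: 2^(-2) + 2^(-2) + 2^(-3) + 2^(-3) + 2^(-4) + 2^(-5)
= 0.25 + 0.25 + 0.125 + 0.125 + 0.0625 + 0.03125
= 0.8438
Since 0.8438 ≤ 1, prefix-free code exists


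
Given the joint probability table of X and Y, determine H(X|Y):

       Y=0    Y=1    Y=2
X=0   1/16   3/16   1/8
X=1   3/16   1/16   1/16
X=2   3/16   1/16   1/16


H(X|Y) = Σ_y p(y) H(X|Y=y)
  p(Y=0) = 7/16, H(X|Y=0) = 1.4488
  p(Y=1) = 5/16, H(X|Y=1) = 1.3710
  p(Y=2) = 1/4, H(X|Y=2) = 1.5000
H(X|Y) = 0.4375×1.4488 + 0.3125×1.3710 + 0.2500×1.5000 = 1.4373 bits


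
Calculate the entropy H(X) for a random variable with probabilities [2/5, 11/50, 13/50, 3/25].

H(X) = -Σ p(x) log₂ p(x)
  -2/5 × log₂(2/5) = 0.5288
  -11/50 × log₂(11/50) = 0.4806
  -13/50 × log₂(13/50) = 0.5053
  -3/25 × log₂(3/25) = 0.3671
H(X) = 1.8817 bits


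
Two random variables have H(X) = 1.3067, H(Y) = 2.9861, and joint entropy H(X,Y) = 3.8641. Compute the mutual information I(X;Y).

I(X;Y) = H(X) + H(Y) - H(X,Y)
I(X;Y) = 1.3067 + 2.9861 - 3.8641 = 0.4287 bits


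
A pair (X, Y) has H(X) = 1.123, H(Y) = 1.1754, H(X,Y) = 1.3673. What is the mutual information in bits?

I(X;Y) = H(X) + H(Y) - H(X,Y)
I(X;Y) = 1.123 + 1.1754 - 1.3673 = 0.9311 bits


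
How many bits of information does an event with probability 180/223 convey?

Information content I(x) = -log₂(p(x))
I = -log₂(180/223) = -log₂(0.8072)
I = 0.3090 bits


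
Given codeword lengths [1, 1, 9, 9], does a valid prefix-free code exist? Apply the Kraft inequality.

Kraft inequality: Σ 2^(-l_i) ≤ 1 for prefix-free code
Calculating: 2^(-1) + 2^(-1) + 2^(-9) + 2^(-9)
= 0.5 + 0.5 + 0.001953125 + 0.001953125
= 1.0039
Since 1.0039 > 1, prefix-free code does not exist


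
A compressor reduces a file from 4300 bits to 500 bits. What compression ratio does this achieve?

Compression ratio = Original / Compressed
= 4300 / 500 = 8.60:1


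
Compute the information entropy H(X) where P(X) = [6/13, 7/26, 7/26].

H(X) = -Σ p(x) log₂ p(x)
  -6/13 × log₂(6/13) = 0.5148
  -7/26 × log₂(7/26) = 0.5097
  -7/26 × log₂(7/26) = 0.5097
H(X) = 1.5342 bits


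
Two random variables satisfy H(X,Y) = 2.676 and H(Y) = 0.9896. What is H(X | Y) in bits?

Chain rule: H(X,Y) = H(X|Y) + H(Y)
H(X|Y) = H(X,Y) - H(Y) = 2.676 - 0.9896 = 1.6864 bits


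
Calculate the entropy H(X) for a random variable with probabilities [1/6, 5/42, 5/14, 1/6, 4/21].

H(X) = -Σ p(x) log₂ p(x)
  -1/6 × log₂(1/6) = 0.4308
  -5/42 × log₂(5/42) = 0.3655
  -5/14 × log₂(5/14) = 0.5305
  -1/6 × log₂(1/6) = 0.4308
  -4/21 × log₂(4/21) = 0.4557
H(X) = 2.2134 bits


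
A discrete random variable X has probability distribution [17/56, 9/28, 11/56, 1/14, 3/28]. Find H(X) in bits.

H(X) = -Σ p(x) log₂ p(x)
  -17/56 × log₂(17/56) = 0.5221
  -9/28 × log₂(9/28) = 0.5263
  -11/56 × log₂(11/56) = 0.4612
  -1/14 × log₂(1/14) = 0.2720
  -3/28 × log₂(3/28) = 0.3453
H(X) = 2.1268 bits


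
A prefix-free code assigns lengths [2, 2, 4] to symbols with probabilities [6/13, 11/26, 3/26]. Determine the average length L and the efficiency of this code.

Average length L = Σ p_i × l_i = 2.2308 bits
Entropy H = 1.3994 bits
Efficiency η = H/L × 100% = 62.73%


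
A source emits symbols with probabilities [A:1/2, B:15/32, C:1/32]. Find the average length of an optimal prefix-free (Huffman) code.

Huffman tree construction:
Combine smallest probabilities repeatedly
Resulting codes:
  A: 0 (length 1)
  B: 11 (length 2)
  C: 10 (length 2)
Average length = Σ p(s) × length(s) = 1.5000 bits


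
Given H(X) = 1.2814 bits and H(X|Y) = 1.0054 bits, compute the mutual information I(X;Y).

I(X;Y) = H(X) - H(X|Y)
I(X;Y) = 1.2814 - 1.0054 = 0.276 bits


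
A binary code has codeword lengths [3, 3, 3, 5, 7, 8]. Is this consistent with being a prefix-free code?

Kraft inequality: Σ 2^(-l_i) ≤ 1 for prefix-free code
Calculating: 2^(-3) + 2^(-3) + 2^(-3) + 2^(-5) + 2^(-7) + 2^(-8)
= 0.125 + 0.125 + 0.125 + 0.03125 + 0.0078125 + 0.00390625
= 0.4180
Since 0.4180 ≤ 1, prefix-free code exists


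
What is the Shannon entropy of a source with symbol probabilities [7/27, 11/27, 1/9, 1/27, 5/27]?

H(X) = -Σ p(x) log₂ p(x)
  -7/27 × log₂(7/27) = 0.5049
  -11/27 × log₂(11/27) = 0.5278
  -1/9 × log₂(1/9) = 0.3522
  -1/27 × log₂(1/27) = 0.1761
  -5/27 × log₂(5/27) = 0.4505
H(X) = 2.0116 bits


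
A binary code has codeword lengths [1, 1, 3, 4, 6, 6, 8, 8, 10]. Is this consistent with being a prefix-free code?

Kraft inequality: Σ 2^(-l_i) ≤ 1 for prefix-free code
Calculating: 2^(-1) + 2^(-1) + 2^(-3) + 2^(-4) + 2^(-6) + 2^(-6) + 2^(-8) + 2^(-8) + 2^(-10)
= 0.5 + 0.5 + 0.125 + 0.0625 + 0.015625 + 0.015625 + 0.00390625 + 0.00390625 + 0.0009765625
= 1.2275
Since 1.2275 > 1, prefix-free code does not exist


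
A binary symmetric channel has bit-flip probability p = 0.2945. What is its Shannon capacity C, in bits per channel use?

For BSC with error probability p:
C = 1 - H(p) where H(p) is binary entropy
H(0.2945) = -0.2945 × log₂(0.2945) - 0.7055 × log₂(0.7055)
H(p) = 0.8745
C = 1 - 0.8745 = 0.1255 bits/use


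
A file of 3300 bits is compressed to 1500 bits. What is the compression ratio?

Compression ratio = Original / Compressed
= 3300 / 1500 = 2.20:1


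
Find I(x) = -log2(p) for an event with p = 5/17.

Information content I(x) = -log₂(p(x))
I = -log₂(5/17) = -log₂(0.2941)
I = 1.7655 bits


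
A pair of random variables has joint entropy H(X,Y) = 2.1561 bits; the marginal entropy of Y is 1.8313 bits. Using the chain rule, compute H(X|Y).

Chain rule: H(X,Y) = H(X|Y) + H(Y)
H(X|Y) = H(X,Y) - H(Y) = 2.1561 - 1.8313 = 0.3248 bits


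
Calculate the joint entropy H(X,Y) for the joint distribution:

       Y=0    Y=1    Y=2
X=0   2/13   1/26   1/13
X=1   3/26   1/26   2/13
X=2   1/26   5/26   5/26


H(X,Y) = -Σ p(x,y) log₂ p(x,y)
  p(0,0)=2/13: -0.1538 × log₂(0.1538) = 0.4155
  p(0,1)=1/26: -0.0385 × log₂(0.0385) = 0.1808
  p(0,2)=1/13: -0.0769 × log₂(0.0769) = 0.2846
  p(1,0)=3/26: -0.1154 × log₂(0.1154) = 0.3595
  p(1,1)=1/26: -0.0385 × log₂(0.0385) = 0.1808
  p(1,2)=2/13: -0.1538 × log₂(0.1538) = 0.4155
  p(2,0)=1/26: -0.0385 × log₂(0.0385) = 0.1808
  p(2,1)=5/26: -0.1923 × log₂(0.1923) = 0.4574
  p(2,2)=5/26: -0.1923 × log₂(0.1923) = 0.4574
H(X,Y) = 2.9322 bits


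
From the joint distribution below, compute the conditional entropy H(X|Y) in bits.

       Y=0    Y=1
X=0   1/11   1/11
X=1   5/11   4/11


H(X|Y) = Σ_y p(y) H(X|Y=y)
  p(Y=0) = 6/11, H(X|Y=0) = 0.6500
  p(Y=1) = 5/11, H(X|Y=1) = 0.7219
H(X|Y) = 0.5455×0.6500 + 0.4545×0.7219 = 0.6827 bits


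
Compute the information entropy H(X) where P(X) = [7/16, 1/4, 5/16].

H(X) = -Σ p(x) log₂ p(x)
  -7/16 × log₂(7/16) = 0.5218
  -1/4 × log₂(1/4) = 0.5000
  -5/16 × log₂(5/16) = 0.5244
H(X) = 1.5462 bits


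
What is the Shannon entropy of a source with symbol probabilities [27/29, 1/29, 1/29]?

H(X) = -Σ p(x) log₂ p(x)
  -27/29 × log₂(27/29) = 0.0960
  -1/29 × log₂(1/29) = 0.1675
  -1/29 × log₂(1/29) = 0.1675
H(X) = 0.4310 bits


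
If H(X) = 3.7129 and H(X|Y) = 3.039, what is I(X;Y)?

I(X;Y) = H(X) - H(X|Y)
I(X;Y) = 3.7129 - 3.039 = 0.6739 bits


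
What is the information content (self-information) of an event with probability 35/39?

Information content I(x) = -log₂(p(x))
I = -log₂(35/39) = -log₂(0.8974)
I = 0.1561 bits


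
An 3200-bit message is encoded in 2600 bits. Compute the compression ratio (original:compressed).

Compression ratio = Original / Compressed
= 3200 / 2600 = 1.23:1


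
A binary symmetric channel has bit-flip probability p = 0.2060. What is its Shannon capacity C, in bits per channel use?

For BSC with error probability p:
C = 1 - H(p) where H(p) is binary entropy
H(0.2060) = -0.2060 × log₂(0.2060) - 0.7940 × log₂(0.7940)
H(p) = 0.7338
C = 1 - 0.7338 = 0.2662 bits/use


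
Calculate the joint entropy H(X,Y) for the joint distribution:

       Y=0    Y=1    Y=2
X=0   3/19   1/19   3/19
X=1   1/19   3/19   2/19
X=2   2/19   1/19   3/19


H(X,Y) = -Σ p(x,y) log₂ p(x,y)
  p(0,0)=3/19: -0.1579 × log₂(0.1579) = 0.4205
  p(0,1)=1/19: -0.0526 × log₂(0.0526) = 0.2236
  p(0,2)=3/19: -0.1579 × log₂(0.1579) = 0.4205
  p(1,0)=1/19: -0.0526 × log₂(0.0526) = 0.2236
  p(1,1)=3/19: -0.1579 × log₂(0.1579) = 0.4205
  p(1,2)=2/19: -0.1053 × log₂(0.1053) = 0.3419
  p(2,0)=2/19: -0.1053 × log₂(0.1053) = 0.3419
  p(2,1)=1/19: -0.0526 × log₂(0.0526) = 0.2236
  p(2,2)=3/19: -0.1579 × log₂(0.1579) = 0.4205
H(X,Y) = 3.0364 bits


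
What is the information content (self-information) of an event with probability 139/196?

Information content I(x) = -log₂(p(x))
I = -log₂(139/196) = -log₂(0.7092)
I = 0.4958 bits


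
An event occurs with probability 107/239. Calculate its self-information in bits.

Information content I(x) = -log₂(p(x))
I = -log₂(107/239) = -log₂(0.4477)
I = 1.1594 bits


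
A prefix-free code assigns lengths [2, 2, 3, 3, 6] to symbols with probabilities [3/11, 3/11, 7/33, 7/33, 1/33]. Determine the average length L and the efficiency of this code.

Average length L = Σ p_i × l_i = 2.5455 bits
Entropy H = 2.1243 bits
Efficiency η = H/L × 100% = 83.46%


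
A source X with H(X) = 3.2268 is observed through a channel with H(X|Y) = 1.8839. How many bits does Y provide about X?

I(X;Y) = H(X) - H(X|Y)
I(X;Y) = 3.2268 - 1.8839 = 1.3429 bits


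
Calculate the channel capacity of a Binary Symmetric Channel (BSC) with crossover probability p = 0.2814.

For BSC with error probability p:
C = 1 - H(p) where H(p) is binary entropy
H(0.2814) = -0.2814 × log₂(0.2814) - 0.7186 × log₂(0.7186)
H(p) = 0.8574
C = 1 - 0.8574 = 0.1426 bits/use


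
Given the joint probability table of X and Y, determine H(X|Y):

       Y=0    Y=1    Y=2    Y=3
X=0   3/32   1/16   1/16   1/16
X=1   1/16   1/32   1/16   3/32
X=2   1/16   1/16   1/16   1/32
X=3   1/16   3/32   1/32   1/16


H(X|Y) = Σ_y p(y) H(X|Y=y)
  p(Y=0) = 9/32, H(X|Y=0) = 1.9749
  p(Y=1) = 1/4, H(X|Y=1) = 1.9056
  p(Y=2) = 7/32, H(X|Y=2) = 1.9502
  p(Y=3) = 1/4, H(X|Y=3) = 1.9056
H(X|Y) = 0.2812×1.9749 + 0.2500×1.9056 + 0.2188×1.9502 + 0.2500×1.9056 = 1.9349 bits


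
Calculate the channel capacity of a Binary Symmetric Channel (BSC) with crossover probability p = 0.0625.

For BSC with error probability p:
C = 1 - H(p) where H(p) is binary entropy
H(0.0625) = -0.0625 × log₂(0.0625) - 0.9375 × log₂(0.9375)
H(p) = 0.3373
C = 1 - 0.3373 = 0.6627 bits/use


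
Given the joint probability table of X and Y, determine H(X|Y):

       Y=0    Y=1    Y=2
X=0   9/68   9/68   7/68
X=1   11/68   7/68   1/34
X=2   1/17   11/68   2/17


H(X|Y) = Σ_y p(y) H(X|Y=y)
  p(Y=0) = 6/17, H(X|Y=0) = 1.4773
  p(Y=1) = 27/68, H(X|Y=1) = 1.5610
  p(Y=2) = 1/4, H(X|Y=2) = 1.4021
H(X|Y) = 0.3529×1.4773 + 0.3971×1.5610 + 0.2500×1.4021 = 1.4917 bits


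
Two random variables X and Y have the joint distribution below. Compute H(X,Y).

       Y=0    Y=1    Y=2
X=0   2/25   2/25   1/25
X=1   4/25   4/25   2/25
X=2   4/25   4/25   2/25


H(X,Y) = -Σ p(x,y) log₂ p(x,y)
  p(0,0)=2/25: -0.0800 × log₂(0.0800) = 0.2915
  p(0,1)=2/25: -0.0800 × log₂(0.0800) = 0.2915
  p(0,2)=1/25: -0.0400 × log₂(0.0400) = 0.1858
  p(1,0)=4/25: -0.1600 × log₂(0.1600) = 0.4230
  p(1,1)=4/25: -0.1600 × log₂(0.1600) = 0.4230
  p(1,2)=2/25: -0.0800 × log₂(0.0800) = 0.2915
  p(2,0)=4/25: -0.1600 × log₂(0.1600) = 0.4230
  p(2,1)=4/25: -0.1600 × log₂(0.1600) = 0.4230
  p(2,2)=2/25: -0.0800 × log₂(0.0800) = 0.2915
H(X,Y) = 3.0439 bits


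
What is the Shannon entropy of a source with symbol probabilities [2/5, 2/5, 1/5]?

H(X) = -Σ p(x) log₂ p(x)
  -2/5 × log₂(2/5) = 0.5288
  -2/5 × log₂(2/5) = 0.5288
  -1/5 × log₂(1/5) = 0.4644
H(X) = 1.5219 bits


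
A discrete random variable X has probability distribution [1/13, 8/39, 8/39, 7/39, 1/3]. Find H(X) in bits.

H(X) = -Σ p(x) log₂ p(x)
  -1/13 × log₂(1/13) = 0.2846
  -8/39 × log₂(8/39) = 0.4688
  -8/39 × log₂(8/39) = 0.4688
  -7/39 × log₂(7/39) = 0.4448
  -1/3 × log₂(1/3) = 0.5283
H(X) = 2.1953 bits


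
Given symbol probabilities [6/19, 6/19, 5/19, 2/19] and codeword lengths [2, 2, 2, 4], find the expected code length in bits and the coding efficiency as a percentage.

Average length L = Σ p_i × l_i = 2.2105 bits
Entropy H = 1.8990 bits
Efficiency η = H/L × 100% = 85.91%


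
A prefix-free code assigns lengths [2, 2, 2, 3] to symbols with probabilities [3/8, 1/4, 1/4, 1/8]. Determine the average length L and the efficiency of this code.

Average length L = Σ p_i × l_i = 2.1250 bits
Entropy H = 1.9056 bits
Efficiency η = H/L × 100% = 89.68%


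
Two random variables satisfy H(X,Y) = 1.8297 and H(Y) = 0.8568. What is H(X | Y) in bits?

Chain rule: H(X,Y) = H(X|Y) + H(Y)
H(X|Y) = H(X,Y) - H(Y) = 1.8297 - 0.8568 = 0.9729 bits


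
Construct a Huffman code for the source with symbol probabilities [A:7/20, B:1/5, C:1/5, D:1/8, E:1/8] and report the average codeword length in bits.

Huffman tree construction:
Combine smallest probabilities repeatedly
Resulting codes:
  A: 11 (length 2)
  B: 00 (length 2)
  C: 01 (length 2)
  D: 100 (length 3)
  E: 101 (length 3)
Average length = Σ p(s) × length(s) = 2.2500 bits


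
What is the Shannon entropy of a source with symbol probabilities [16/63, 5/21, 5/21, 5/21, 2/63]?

H(X) = -Σ p(x) log₂ p(x)
  -16/63 × log₂(16/63) = 0.5022
  -5/21 × log₂(5/21) = 0.4929
  -5/21 × log₂(5/21) = 0.4929
  -5/21 × log₂(5/21) = 0.4929
  -2/63 × log₂(2/63) = 0.1580
H(X) = 2.1390 bits


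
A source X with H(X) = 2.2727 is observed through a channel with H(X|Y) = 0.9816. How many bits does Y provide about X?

I(X;Y) = H(X) - H(X|Y)
I(X;Y) = 2.2727 - 0.9816 = 1.2911 bits


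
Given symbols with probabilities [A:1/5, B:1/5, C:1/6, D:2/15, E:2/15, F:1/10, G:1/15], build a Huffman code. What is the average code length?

Huffman tree construction:
Combine smallest probabilities repeatedly
Resulting codes:
  A: 00 (length 2)
  B: 01 (length 2)
  C: 110 (length 3)
  D: 100 (length 3)
  E: 101 (length 3)
  F: 1111 (length 4)
  G: 1110 (length 4)
Average length = Σ p(s) × length(s) = 2.7667 bits


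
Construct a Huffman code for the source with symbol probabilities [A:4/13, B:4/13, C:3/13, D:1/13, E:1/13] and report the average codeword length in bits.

Huffman tree construction:
Combine smallest probabilities repeatedly
Resulting codes:
  A: 10 (length 2)
  B: 11 (length 2)
  C: 01 (length 2)
  D: 000 (length 3)
  E: 001 (length 3)
Average length = Σ p(s) × length(s) = 2.1538 bits


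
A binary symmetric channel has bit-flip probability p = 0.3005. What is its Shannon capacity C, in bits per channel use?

For BSC with error probability p:
C = 1 - H(p) where H(p) is binary entropy
H(0.3005) = -0.3005 × log₂(0.3005) - 0.6995 × log₂(0.6995)
H(p) = 0.8819
C = 1 - 0.8819 = 0.1181 bits/use


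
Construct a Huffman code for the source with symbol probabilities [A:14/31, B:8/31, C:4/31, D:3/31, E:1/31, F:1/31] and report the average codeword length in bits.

Huffman tree construction:
Combine smallest probabilities repeatedly
Resulting codes:
  A: 0 (length 1)
  B: 10 (length 2)
  C: 110 (length 3)
  D: 1111 (length 4)
  E: 11100 (length 5)
  F: 11101 (length 5)
Average length = Σ p(s) × length(s) = 2.0645 bits


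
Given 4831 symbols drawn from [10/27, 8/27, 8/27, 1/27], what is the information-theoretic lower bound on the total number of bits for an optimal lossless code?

Entropy H = 1.7468 bits/symbol
Minimum bits = H × n = 1.7468 × 4831
= 8438.63 bits


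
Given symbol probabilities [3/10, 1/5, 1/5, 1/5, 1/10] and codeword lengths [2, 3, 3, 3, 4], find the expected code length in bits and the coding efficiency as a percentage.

Average length L = Σ p_i × l_i = 2.8000 bits
Entropy H = 2.2464 bits
Efficiency η = H/L × 100% = 80.23%


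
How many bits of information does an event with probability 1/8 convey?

Information content I(x) = -log₂(p(x))
I = -log₂(1/8) = -log₂(0.1250)
I = 3.0000 bits


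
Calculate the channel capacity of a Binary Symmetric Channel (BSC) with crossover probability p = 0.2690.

For BSC with error probability p:
C = 1 - H(p) where H(p) is binary entropy
H(0.2690) = -0.2690 × log₂(0.2690) - 0.7310 × log₂(0.7310)
H(p) = 0.8400
C = 1 - 0.8400 = 0.1600 bits/use


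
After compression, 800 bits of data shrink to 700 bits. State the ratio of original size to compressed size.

Compression ratio = Original / Compressed
= 800 / 700 = 1.14:1


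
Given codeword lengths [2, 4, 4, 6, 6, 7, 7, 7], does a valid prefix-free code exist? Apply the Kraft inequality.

Kraft inequality: Σ 2^(-l_i) ≤ 1 for prefix-free code
Calculating: 2^(-2) + 2^(-4) + 2^(-4) + 2^(-6) + 2^(-6) + 2^(-7) + 2^(-7) + 2^(-7)
= 0.25 + 0.0625 + 0.0625 + 0.015625 + 0.015625 + 0.0078125 + 0.0078125 + 0.0078125
= 0.4297
Since 0.4297 ≤ 1, prefix-free code exists


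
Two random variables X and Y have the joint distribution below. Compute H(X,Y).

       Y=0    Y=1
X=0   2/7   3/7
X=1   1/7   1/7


H(X,Y) = -Σ p(x,y) log₂ p(x,y)
  p(0,0)=2/7: -0.2857 × log₂(0.2857) = 0.5164
  p(0,1)=3/7: -0.4286 × log₂(0.4286) = 0.5239
  p(1,0)=1/7: -0.1429 × log₂(0.1429) = 0.4011
  p(1,1)=1/7: -0.1429 × log₂(0.1429) = 0.4011
H(X,Y) = 1.8424 bits


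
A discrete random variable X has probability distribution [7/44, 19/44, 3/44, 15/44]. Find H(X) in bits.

H(X) = -Σ p(x) log₂ p(x)
  -7/44 × log₂(7/44) = 0.4219
  -19/44 × log₂(19/44) = 0.5231
  -3/44 × log₂(3/44) = 0.2642
  -15/44 × log₂(15/44) = 0.5293
H(X) = 1.7385 bits


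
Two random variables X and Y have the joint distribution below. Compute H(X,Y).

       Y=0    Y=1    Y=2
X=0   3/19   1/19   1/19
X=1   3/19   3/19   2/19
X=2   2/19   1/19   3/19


H(X,Y) = -Σ p(x,y) log₂ p(x,y)
  p(0,0)=3/19: -0.1579 × log₂(0.1579) = 0.4205
  p(0,1)=1/19: -0.0526 × log₂(0.0526) = 0.2236
  p(0,2)=1/19: -0.0526 × log₂(0.0526) = 0.2236
  p(1,0)=3/19: -0.1579 × log₂(0.1579) = 0.4205
  p(1,1)=3/19: -0.1579 × log₂(0.1579) = 0.4205
  p(1,2)=2/19: -0.1053 × log₂(0.1053) = 0.3419
  p(2,0)=2/19: -0.1053 × log₂(0.1053) = 0.3419
  p(2,1)=1/19: -0.0526 × log₂(0.0526) = 0.2236
  p(2,2)=3/19: -0.1579 × log₂(0.1579) = 0.4205
H(X,Y) = 3.0364 bits


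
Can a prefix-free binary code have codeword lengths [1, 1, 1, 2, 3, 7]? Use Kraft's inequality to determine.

Kraft inequality: Σ 2^(-l_i) ≤ 1 for prefix-free code
Calculating: 2^(-1) + 2^(-1) + 2^(-1) + 2^(-2) + 2^(-3) + 2^(-7)
= 0.5 + 0.5 + 0.5 + 0.25 + 0.125 + 0.0078125
= 1.8828
Since 1.8828 > 1, prefix-free code does not exist


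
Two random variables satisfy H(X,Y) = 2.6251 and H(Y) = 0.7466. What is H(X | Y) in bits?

Chain rule: H(X,Y) = H(X|Y) + H(Y)
H(X|Y) = H(X,Y) - H(Y) = 2.6251 - 0.7466 = 1.8785 bits


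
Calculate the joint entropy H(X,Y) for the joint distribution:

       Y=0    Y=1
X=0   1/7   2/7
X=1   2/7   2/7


H(X,Y) = -Σ p(x,y) log₂ p(x,y)
  p(0,0)=1/7: -0.1429 × log₂(0.1429) = 0.4011
  p(0,1)=2/7: -0.2857 × log₂(0.2857) = 0.5164
  p(1,0)=2/7: -0.2857 × log₂(0.2857) = 0.5164
  p(1,1)=2/7: -0.2857 × log₂(0.2857) = 0.5164
H(X,Y) = 1.9502 bits


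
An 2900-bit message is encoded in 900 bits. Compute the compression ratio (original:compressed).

Compression ratio = Original / Compressed
= 2900 / 900 = 3.22:1


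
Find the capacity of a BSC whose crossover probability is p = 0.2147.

For BSC with error probability p:
C = 1 - H(p) where H(p) is binary entropy
H(0.2147) = -0.2147 × log₂(0.2147) - 0.7853 × log₂(0.7853)
H(p) = 0.7504
C = 1 - 0.7504 = 0.2496 bits/use


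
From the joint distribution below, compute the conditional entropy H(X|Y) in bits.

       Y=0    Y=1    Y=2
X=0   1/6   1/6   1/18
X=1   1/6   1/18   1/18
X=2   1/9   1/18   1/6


H(X|Y) = Σ_y p(y) H(X|Y=y)
  p(Y=0) = 4/9, H(X|Y=0) = 1.5613
  p(Y=1) = 5/18, H(X|Y=1) = 1.3710
  p(Y=2) = 5/18, H(X|Y=2) = 1.3710
H(X|Y) = 0.4444×1.5613 + 0.2778×1.3710 + 0.2778×1.3710 = 1.4555 bits


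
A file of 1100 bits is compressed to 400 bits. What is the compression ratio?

Compression ratio = Original / Compressed
= 1100 / 400 = 2.75:1


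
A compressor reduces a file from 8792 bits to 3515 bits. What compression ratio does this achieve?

Compression ratio = Original / Compressed
= 8792 / 3515 = 2.50:1


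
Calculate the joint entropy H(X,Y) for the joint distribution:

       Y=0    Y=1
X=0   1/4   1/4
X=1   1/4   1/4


H(X,Y) = -Σ p(x,y) log₂ p(x,y)
  p(0,0)=1/4: -0.2500 × log₂(0.2500) = 0.5000
  p(0,1)=1/4: -0.2500 × log₂(0.2500) = 0.5000
  p(1,0)=1/4: -0.2500 × log₂(0.2500) = 0.5000
  p(1,1)=1/4: -0.2500 × log₂(0.2500) = 0.5000
H(X,Y) = 2.0000 bits


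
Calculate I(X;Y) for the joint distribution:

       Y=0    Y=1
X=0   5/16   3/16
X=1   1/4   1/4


H(X) = 1.0000, H(Y) = 0.9887, H(X,Y) = 1.9772
I(X;Y) = H(X) + H(Y) - H(X,Y) = 0.0115 bits


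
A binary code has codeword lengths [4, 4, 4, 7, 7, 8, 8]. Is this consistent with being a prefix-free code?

Kraft inequality: Σ 2^(-l_i) ≤ 1 for prefix-free code
Calculating: 2^(-4) + 2^(-4) + 2^(-4) + 2^(-7) + 2^(-7) + 2^(-8) + 2^(-8)
= 0.0625 + 0.0625 + 0.0625 + 0.0078125 + 0.0078125 + 0.00390625 + 0.00390625
= 0.2109
Since 0.2109 ≤ 1, prefix-free code exists


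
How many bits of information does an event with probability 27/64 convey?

Information content I(x) = -log₂(p(x))
I = -log₂(27/64) = -log₂(0.4219)
I = 1.2451 bits


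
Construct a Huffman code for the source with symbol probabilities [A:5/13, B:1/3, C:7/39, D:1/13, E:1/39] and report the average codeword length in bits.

Huffman tree construction:
Combine smallest probabilities repeatedly
Resulting codes:
  A: 0 (length 1)
  B: 11 (length 2)
  C: 101 (length 3)
  D: 1001 (length 4)
  E: 1000 (length 4)
Average length = Σ p(s) × length(s) = 2.0000 bits


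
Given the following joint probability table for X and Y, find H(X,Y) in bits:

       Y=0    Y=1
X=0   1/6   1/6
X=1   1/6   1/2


H(X,Y) = -Σ p(x,y) log₂ p(x,y)
  p(0,0)=1/6: -0.1667 × log₂(0.1667) = 0.4308
  p(0,1)=1/6: -0.1667 × log₂(0.1667) = 0.4308
  p(1,0)=1/6: -0.1667 × log₂(0.1667) = 0.4308
  p(1,1)=1/2: -0.5000 × log₂(0.5000) = 0.5000
H(X,Y) = 1.7925 bits


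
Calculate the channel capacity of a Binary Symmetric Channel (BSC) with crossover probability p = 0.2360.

For BSC with error probability p:
C = 1 - H(p) where H(p) is binary entropy
H(0.2360) = -0.2360 × log₂(0.2360) - 0.7640 × log₂(0.7640)
H(p) = 0.7883
C = 1 - 0.7883 = 0.2117 bits/use


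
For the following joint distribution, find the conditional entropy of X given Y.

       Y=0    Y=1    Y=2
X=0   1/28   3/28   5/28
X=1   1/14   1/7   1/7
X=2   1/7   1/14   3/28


H(X|Y) = Σ_y p(y) H(X|Y=y)
  p(Y=0) = 1/4, H(X|Y=0) = 1.3788
  p(Y=1) = 9/28, H(X|Y=1) = 1.5305
  p(Y=2) = 3/7, H(X|Y=2) = 1.5546
H(X|Y) = 0.2500×1.3788 + 0.3214×1.5305 + 0.4286×1.5546 = 1.5029 bits


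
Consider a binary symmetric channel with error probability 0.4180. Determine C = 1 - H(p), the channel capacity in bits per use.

For BSC with error probability p:
C = 1 - H(p) where H(p) is binary entropy
H(0.4180) = -0.4180 × log₂(0.4180) - 0.5820 × log₂(0.5820)
H(p) = 0.9805
C = 1 - 0.9805 = 0.0195 bits/use


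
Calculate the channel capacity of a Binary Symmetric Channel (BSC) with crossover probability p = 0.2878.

For BSC with error probability p:
C = 1 - H(p) where H(p) is binary entropy
H(0.2878) = -0.2878 × log₂(0.2878) - 0.7122 × log₂(0.7122)
H(p) = 0.8659
C = 1 - 0.8659 = 0.1341 bits/use


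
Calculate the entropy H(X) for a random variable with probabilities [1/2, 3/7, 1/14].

H(X) = -Σ p(x) log₂ p(x)
  -1/2 × log₂(1/2) = 0.5000
  -3/7 × log₂(3/7) = 0.5239
  -1/14 × log₂(1/14) = 0.2720
H(X) = 1.2958 bits


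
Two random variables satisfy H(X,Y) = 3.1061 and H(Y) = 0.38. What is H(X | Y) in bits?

Chain rule: H(X,Y) = H(X|Y) + H(Y)
H(X|Y) = H(X,Y) - H(Y) = 3.1061 - 0.38 = 2.7261 bits


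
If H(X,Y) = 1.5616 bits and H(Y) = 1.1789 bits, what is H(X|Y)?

Chain rule: H(X,Y) = H(X|Y) + H(Y)
H(X|Y) = H(X,Y) - H(Y) = 1.5616 - 1.1789 = 0.3827 bits


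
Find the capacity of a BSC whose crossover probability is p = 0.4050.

For BSC with error probability p:
C = 1 - H(p) where H(p) is binary entropy
H(0.4050) = -0.4050 × log₂(0.4050) - 0.5950 × log₂(0.5950)
H(p) = 0.9738
C = 1 - 0.9738 = 0.0262 bits/use


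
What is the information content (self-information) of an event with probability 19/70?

Information content I(x) = -log₂(p(x))
I = -log₂(19/70) = -log₂(0.2714)
I = 1.8814 bits


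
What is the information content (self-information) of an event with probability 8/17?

Information content I(x) = -log₂(p(x))
I = -log₂(8/17) = -log₂(0.4706)
I = 1.0875 bits


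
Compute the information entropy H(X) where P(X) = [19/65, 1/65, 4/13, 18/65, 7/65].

H(X) = -Σ p(x) log₂ p(x)
  -19/65 × log₂(19/65) = 0.5187
  -1/65 × log₂(1/65) = 0.0927
  -4/13 × log₂(4/13) = 0.5232
  -18/65 × log₂(18/65) = 0.5130
  -7/65 × log₂(7/65) = 0.3462
H(X) = 1.9938 bits


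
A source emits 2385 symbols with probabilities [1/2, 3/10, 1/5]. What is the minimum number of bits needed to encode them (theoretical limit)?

Entropy H = 1.4855 bits/symbol
Minimum bits = H × n = 1.4855 × 2385
= 3542.86 bits


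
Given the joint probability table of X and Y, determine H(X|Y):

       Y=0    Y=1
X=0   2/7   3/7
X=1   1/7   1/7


H(X|Y) = Σ_y p(y) H(X|Y=y)
  p(Y=0) = 3/7, H(X|Y=0) = 0.9183
  p(Y=1) = 4/7, H(X|Y=1) = 0.8113
H(X|Y) = 0.4286×0.9183 + 0.5714×0.8113 = 0.8571 bits


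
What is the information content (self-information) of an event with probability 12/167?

Information content I(x) = -log₂(p(x))
I = -log₂(12/167) = -log₂(0.0719)
I = 3.7987 bits


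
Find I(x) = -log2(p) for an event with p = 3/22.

Information content I(x) = -log₂(p(x))
I = -log₂(3/22) = -log₂(0.1364)
I = 2.8745 bits


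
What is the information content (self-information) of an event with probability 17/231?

Information content I(x) = -log₂(p(x))
I = -log₂(17/231) = -log₂(0.0736)
I = 3.7643 bits


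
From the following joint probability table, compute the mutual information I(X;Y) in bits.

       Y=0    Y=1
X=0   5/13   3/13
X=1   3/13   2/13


H(X) = 0.9612, H(Y) = 0.9612, H(X,Y) = 1.9220
I(X;Y) = H(X) + H(Y) - H(X,Y) = 0.0005 bits


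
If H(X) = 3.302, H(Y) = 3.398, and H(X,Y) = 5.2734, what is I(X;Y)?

I(X;Y) = H(X) + H(Y) - H(X,Y)
I(X;Y) = 3.302 + 3.398 - 5.2734 = 1.4266 bits


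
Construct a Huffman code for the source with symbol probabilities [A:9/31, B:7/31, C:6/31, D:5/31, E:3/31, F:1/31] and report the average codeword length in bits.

Huffman tree construction:
Combine smallest probabilities repeatedly
Resulting codes:
  A: 10 (length 2)
  B: 01 (length 2)
  C: 00 (length 2)
  D: 111 (length 3)
  E: 1101 (length 4)
  F: 1100 (length 4)
Average length = Σ p(s) × length(s) = 2.4194 bits


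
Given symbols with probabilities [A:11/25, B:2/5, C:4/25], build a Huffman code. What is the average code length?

Huffman tree construction:
Combine smallest probabilities repeatedly
Resulting codes:
  A: 0 (length 1)
  B: 11 (length 2)
  C: 10 (length 2)
Average length = Σ p(s) × length(s) = 1.5600 bits


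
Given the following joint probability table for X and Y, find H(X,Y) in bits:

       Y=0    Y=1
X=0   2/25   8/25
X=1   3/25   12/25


H(X,Y) = -Σ p(x,y) log₂ p(x,y)
  p(0,0)=2/25: -0.0800 × log₂(0.0800) = 0.2915
  p(0,1)=8/25: -0.3200 × log₂(0.3200) = 0.5260
  p(1,0)=3/25: -0.1200 × log₂(0.1200) = 0.3671
  p(1,1)=12/25: -0.4800 × log₂(0.4800) = 0.5083
H(X,Y) = 1.6929 bits


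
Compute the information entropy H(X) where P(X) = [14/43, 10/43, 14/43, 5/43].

H(X) = -Σ p(x) log₂ p(x)
  -14/43 × log₂(14/43) = 0.5271
  -10/43 × log₂(10/43) = 0.4894
  -14/43 × log₂(14/43) = 0.5271
  -5/43 × log₂(5/43) = 0.3610
H(X) = 1.9045 bits


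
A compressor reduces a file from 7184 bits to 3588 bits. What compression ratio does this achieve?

Compression ratio = Original / Compressed
= 7184 / 3588 = 2.00:1


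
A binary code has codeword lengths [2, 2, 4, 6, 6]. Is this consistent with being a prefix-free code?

Kraft inequality: Σ 2^(-l_i) ≤ 1 for prefix-free code
Calculating: 2^(-2) + 2^(-2) + 2^(-4) + 2^(-6) + 2^(-6)
= 0.25 + 0.25 + 0.0625 + 0.015625 + 0.015625
= 0.5938
Since 0.5938 ≤ 1, prefix-free code exists


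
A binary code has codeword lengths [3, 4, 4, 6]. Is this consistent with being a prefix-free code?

Kraft inequality: Σ 2^(-l_i) ≤ 1 for prefix-free code
Calculating: 2^(-3) + 2^(-4) + 2^(-4) + 2^(-6)
= 0.125 + 0.0625 + 0.0625 + 0.015625
= 0.2656
Since 0.2656 ≤ 1, prefix-free code exists


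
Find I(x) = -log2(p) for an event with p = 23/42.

Information content I(x) = -log₂(p(x))
I = -log₂(23/42) = -log₂(0.5476)
I = 0.8688 bits


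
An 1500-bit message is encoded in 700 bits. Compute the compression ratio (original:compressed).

Compression ratio = Original / Compressed
= 1500 / 700 = 2.14:1


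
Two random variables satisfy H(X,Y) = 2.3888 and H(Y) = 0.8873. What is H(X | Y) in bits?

Chain rule: H(X,Y) = H(X|Y) + H(Y)
H(X|Y) = H(X,Y) - H(Y) = 2.3888 - 0.8873 = 1.5015 bits


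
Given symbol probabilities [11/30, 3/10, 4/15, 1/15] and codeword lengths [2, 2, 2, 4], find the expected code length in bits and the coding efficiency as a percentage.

Average length L = Σ p_i × l_i = 2.1333 bits
Entropy H = 1.8208 bits
Efficiency η = H/L × 100% = 85.35%


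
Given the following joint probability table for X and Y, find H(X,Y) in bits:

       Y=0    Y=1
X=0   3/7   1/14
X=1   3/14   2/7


H(X,Y) = -Σ p(x,y) log₂ p(x,y)
  p(0,0)=3/7: -0.4286 × log₂(0.4286) = 0.5239
  p(0,1)=1/14: -0.0714 × log₂(0.0714) = 0.2720
  p(1,0)=3/14: -0.2143 × log₂(0.2143) = 0.4762
  p(1,1)=2/7: -0.2857 × log₂(0.2857) = 0.5164
H(X,Y) = 1.7885 bits


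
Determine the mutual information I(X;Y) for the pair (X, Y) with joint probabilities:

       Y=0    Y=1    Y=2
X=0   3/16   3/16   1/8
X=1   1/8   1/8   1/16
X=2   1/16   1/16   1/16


H(X) = 1.4772, H(Y) = 1.5613, H(X,Y) = 3.0306
I(X;Y) = H(X) + H(Y) - H(X,Y) = 0.0079 bits


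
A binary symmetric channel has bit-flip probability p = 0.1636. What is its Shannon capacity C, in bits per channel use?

For BSC with error probability p:
C = 1 - H(p) where H(p) is binary entropy
H(0.1636) = -0.1636 × log₂(0.1636) - 0.8364 × log₂(0.8364)
H(p) = 0.6429
C = 1 - 0.6429 = 0.3571 bits/use


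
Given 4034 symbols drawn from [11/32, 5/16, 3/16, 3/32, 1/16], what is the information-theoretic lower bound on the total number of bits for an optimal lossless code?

Entropy H = 2.0769 bits/symbol
Minimum bits = H × n = 2.0769 × 4034
= 8378.40 bits


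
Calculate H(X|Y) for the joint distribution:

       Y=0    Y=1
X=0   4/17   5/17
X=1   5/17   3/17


H(X|Y) = Σ_y p(y) H(X|Y=y)
  p(Y=0) = 9/17, H(X|Y=0) = 0.9911
  p(Y=1) = 8/17, H(X|Y=1) = 0.9544
H(X|Y) = 0.5294×0.9911 + 0.4706×0.9544 = 0.9738 bits


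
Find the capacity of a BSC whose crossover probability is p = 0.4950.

For BSC with error probability p:
C = 1 - H(p) where H(p) is binary entropy
H(0.4950) = -0.4950 × log₂(0.4950) - 0.5050 × log₂(0.5050)
H(p) = 0.9999
C = 1 - 0.9999 = 0.0001 bits/use


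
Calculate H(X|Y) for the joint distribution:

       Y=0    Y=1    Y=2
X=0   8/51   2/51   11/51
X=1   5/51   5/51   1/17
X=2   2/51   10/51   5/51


H(X|Y) = Σ_y p(y) H(X|Y=y)
  p(Y=0) = 5/17, H(X|Y=0) = 1.3996
  p(Y=1) = 1/3, H(X|Y=1) = 1.3328
  p(Y=2) = 19/51, H(X|Y=2) = 1.3838
H(X|Y) = 0.2941×1.3996 + 0.3333×1.3328 + 0.3725×1.3838 = 1.3715 bits


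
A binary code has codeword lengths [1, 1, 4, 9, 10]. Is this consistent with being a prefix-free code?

Kraft inequality: Σ 2^(-l_i) ≤ 1 for prefix-free code
Calculating: 2^(-1) + 2^(-1) + 2^(-4) + 2^(-9) + 2^(-10)
= 0.5 + 0.5 + 0.0625 + 0.001953125 + 0.0009765625
= 1.0654
Since 1.0654 > 1, prefix-free code does not exist


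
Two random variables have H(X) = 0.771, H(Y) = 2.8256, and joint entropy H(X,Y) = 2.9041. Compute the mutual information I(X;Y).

I(X;Y) = H(X) + H(Y) - H(X,Y)
I(X;Y) = 0.771 + 2.8256 - 2.9041 = 0.6925 bits


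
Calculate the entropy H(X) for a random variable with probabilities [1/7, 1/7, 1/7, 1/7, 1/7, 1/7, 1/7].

H(X) = -Σ p(x) log₂ p(x)
  -1/7 × log₂(1/7) = 0.4011
  -1/7 × log₂(1/7) = 0.4011
  -1/7 × log₂(1/7) = 0.4011
  -1/7 × log₂(1/7) = 0.4011
  -1/7 × log₂(1/7) = 0.4011
  -1/7 × log₂(1/7) = 0.4011
  -1/7 × log₂(1/7) = 0.4011
H(X) = 2.8074 bits


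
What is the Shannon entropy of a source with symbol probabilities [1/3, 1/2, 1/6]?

H(X) = -Σ p(x) log₂ p(x)
  -1/3 × log₂(1/3) = 0.5283
  -1/2 × log₂(1/2) = 0.5000
  -1/6 × log₂(1/6) = 0.4308
H(X) = 1.4591 bits


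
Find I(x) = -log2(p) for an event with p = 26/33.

Information content I(x) = -log₂(p(x))
I = -log₂(26/33) = -log₂(0.7879)
I = 0.3440 bits


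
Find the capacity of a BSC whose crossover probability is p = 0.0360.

For BSC with error probability p:
C = 1 - H(p) where H(p) is binary entropy
H(0.0360) = -0.0360 × log₂(0.0360) - 0.9640 × log₂(0.9640)
H(p) = 0.2236
C = 1 - 0.2236 = 0.7764 bits/use


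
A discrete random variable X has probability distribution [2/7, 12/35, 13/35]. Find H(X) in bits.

H(X) = -Σ p(x) log₂ p(x)
  -2/7 × log₂(2/7) = 0.5164
  -12/35 × log₂(12/35) = 0.5295
  -13/35 × log₂(13/35) = 0.5307
H(X) = 1.5766 bits


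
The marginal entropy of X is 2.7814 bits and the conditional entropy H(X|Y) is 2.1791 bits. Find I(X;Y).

I(X;Y) = H(X) - H(X|Y)
I(X;Y) = 2.7814 - 2.1791 = 0.6023 bits


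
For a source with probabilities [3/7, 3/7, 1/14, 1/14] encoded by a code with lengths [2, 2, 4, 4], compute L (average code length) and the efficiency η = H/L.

Average length L = Σ p_i × l_i = 2.2857 bits
Entropy H = 1.5917 bits
Efficiency η = H/L × 100% = 69.64%


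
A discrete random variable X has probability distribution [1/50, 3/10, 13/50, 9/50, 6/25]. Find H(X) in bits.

H(X) = -Σ p(x) log₂ p(x)
  -1/50 × log₂(1/50) = 0.1129
  -3/10 × log₂(3/10) = 0.5211
  -13/50 × log₂(13/50) = 0.5053
  -9/50 × log₂(9/50) = 0.4453
  -6/25 × log₂(6/25) = 0.4941
H(X) = 2.0787 bits


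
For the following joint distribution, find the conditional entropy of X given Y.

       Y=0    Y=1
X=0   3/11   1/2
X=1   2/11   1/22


H(X|Y) = Σ_y p(y) H(X|Y=y)
  p(Y=0) = 5/11, H(X|Y=0) = 0.9710
  p(Y=1) = 6/11, H(X|Y=1) = 0.4138
H(X|Y) = 0.4545×0.9710 + 0.5455×0.4138 = 0.6671 bits


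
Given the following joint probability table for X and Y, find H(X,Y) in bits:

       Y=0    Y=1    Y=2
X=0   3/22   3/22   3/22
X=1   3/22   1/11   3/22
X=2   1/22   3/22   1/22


H(X,Y) = -Σ p(x,y) log₂ p(x,y)
  p(0,0)=3/22: -0.1364 × log₂(0.1364) = 0.3920
  p(0,1)=3/22: -0.1364 × log₂(0.1364) = 0.3920
  p(0,2)=3/22: -0.1364 × log₂(0.1364) = 0.3920
  p(1,0)=3/22: -0.1364 × log₂(0.1364) = 0.3920
  p(1,1)=1/11: -0.0909 × log₂(0.0909) = 0.3145
  p(1,2)=3/22: -0.1364 × log₂(0.1364) = 0.3920
  p(2,0)=1/22: -0.0455 × log₂(0.0455) = 0.2027
  p(2,1)=3/22: -0.1364 × log₂(0.1364) = 0.3920
  p(2,2)=1/22: -0.0455 × log₂(0.0455) = 0.2027
H(X,Y) = 3.0717 bits


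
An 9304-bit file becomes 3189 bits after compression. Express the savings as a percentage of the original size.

Space savings = (1 - Compressed/Original) × 100%
= (1 - 3189/9304) × 100%
= 65.72%


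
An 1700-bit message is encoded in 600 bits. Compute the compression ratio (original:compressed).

Compression ratio = Original / Compressed
= 1700 / 600 = 2.83:1


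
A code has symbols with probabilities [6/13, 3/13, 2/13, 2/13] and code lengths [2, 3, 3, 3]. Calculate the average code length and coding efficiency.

Average length L = Σ p_i × l_i = 2.5385 bits
Entropy H = 1.8339 bits
Efficiency η = H/L × 100% = 72.25%


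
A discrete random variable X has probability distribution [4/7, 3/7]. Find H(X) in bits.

H(X) = -Σ p(x) log₂ p(x)
  -4/7 × log₂(4/7) = 0.4613
  -3/7 × log₂(3/7) = 0.5239
H(X) = 0.9852 bits


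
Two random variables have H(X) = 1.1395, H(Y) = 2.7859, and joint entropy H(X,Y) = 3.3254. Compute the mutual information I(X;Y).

I(X;Y) = H(X) + H(Y) - H(X,Y)
I(X;Y) = 1.1395 + 2.7859 - 3.3254 = 0.6 bits


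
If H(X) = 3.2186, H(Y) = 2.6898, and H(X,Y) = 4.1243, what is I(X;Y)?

I(X;Y) = H(X) + H(Y) - H(X,Y)
I(X;Y) = 3.2186 + 2.6898 - 4.1243 = 1.7841 bits


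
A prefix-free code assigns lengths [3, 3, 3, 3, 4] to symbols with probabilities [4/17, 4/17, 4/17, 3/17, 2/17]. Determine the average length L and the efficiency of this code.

Average length L = Σ p_i × l_i = 3.1176 bits
Entropy H = 2.2784 bits
Efficiency η = H/L × 100% = 73.08%
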